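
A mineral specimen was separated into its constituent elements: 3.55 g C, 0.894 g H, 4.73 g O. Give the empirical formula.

C: 3.55 g ÷ 12.01 g/mol = 0.2956 mol
H: 0.894 g ÷ 1.008 g/mol = 0.8869 mol
O: 4.73 g ÷ 16.00 g/mol = 0.2956 mol
Ratios (÷ 0.2956): C 1.000, H 3.000, O 1.000
≈ 1:3:1 → CH3O

CH3O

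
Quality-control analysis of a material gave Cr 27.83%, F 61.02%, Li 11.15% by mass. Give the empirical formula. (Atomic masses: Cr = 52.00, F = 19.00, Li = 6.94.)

CrF6Li3

Assume 100 g: 27.83 g Cr, 61.02 g F, 11.15 g Li.
n(Cr) = 27.83/52.00 = 0.5352, n(F) = 61.02/19.00 = 3.212, n(Li) = 11.15/6.94 = 1.607
Divide by the smallest (0.5352 mol Cr): Cr 1.000, F 6.001, Li 3.002
Ratio ≈ 1:6:3, so the empirical formula is CrF6Li3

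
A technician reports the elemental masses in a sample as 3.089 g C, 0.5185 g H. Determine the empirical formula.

CH2

Moles — C: 3.089 / 12.01 = 0.2572 mol; H: 0.5185 / 1.008 = 0.5144 mol
Smallest is C at 0.2572 mol; normalising gives C 1.000, H 2.000
≈ 1:2 → CH2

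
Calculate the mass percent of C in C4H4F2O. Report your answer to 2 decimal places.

45.29%

Molar mass = 4(12.01) + 4(1.008) + 2(19.00) + 1(16.00) = 106.072 g/mol
Mass of C per mole = 4 × 12.01 = 48.040 g
% C = 48.040 / 106.072 × 100 = 45.29%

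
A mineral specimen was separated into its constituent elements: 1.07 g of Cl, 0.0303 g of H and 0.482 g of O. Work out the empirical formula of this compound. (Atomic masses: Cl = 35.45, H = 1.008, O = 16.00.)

ClHO

n(Cl) = 1.07/35.45 = 0.03018, n(H) = 0.0303/1.008 = 0.03006, n(O) = 0.482/16.00 = 0.03012
Smallest is H at 0.03006 mol; normalising gives Cl 1.004, H 1.000, O 1.002
Ratio ≈ 1:1:1, so the empirical formula is ClHO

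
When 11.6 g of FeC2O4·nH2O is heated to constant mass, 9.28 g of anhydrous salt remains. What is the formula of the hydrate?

FeC2O4·2H2O

Mass of water lost = 11.6 − 9.28 = 2.32 g → 2.32 / 18.02 = 0.1287 mol H2O
Molar mass of FeC2O4 = 143.87 g/mol → mol FeC2O4 = 9.28 / 143.87 = 0.0645
n = 0.1287 / 0.0645 = 2.00 ≈ 2 → FeC2O4·2H2O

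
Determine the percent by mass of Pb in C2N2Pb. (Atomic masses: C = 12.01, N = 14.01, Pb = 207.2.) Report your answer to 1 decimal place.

79.9%

Molar mass = 2(12.01) + 2(14.01) + 1(207.2) = 259.240 g/mol
Mass of Pb per mole = 1 × 207.2 = 207.200 g
% Pb = 207.200 / 259.240 × 100 = 79.9%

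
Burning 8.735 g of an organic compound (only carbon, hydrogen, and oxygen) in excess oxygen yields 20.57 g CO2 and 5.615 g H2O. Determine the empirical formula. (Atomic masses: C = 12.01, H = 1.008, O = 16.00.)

C3H4O

mol C = 20.57 / 44.01 = 0.4674; mass C = 0.4674 × 12.01 = 5.613 g
mol H = 2 × (5.615 / 18.02) = 0.6232; mass H = 0.6232 × 1.008 = 0.6282 g
mass O = 8.735 − (6.242) = 2.493 g → mol O = 0.1558
Ratios (÷ 0.1558): C 2.999, H 3.999, O 1.000
Ratio ≈ 3:4:1, so the empirical formula is C3H4O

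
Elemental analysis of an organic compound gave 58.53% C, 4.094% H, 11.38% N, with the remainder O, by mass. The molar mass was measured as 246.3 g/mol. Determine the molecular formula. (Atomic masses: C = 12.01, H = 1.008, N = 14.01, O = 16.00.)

Assume 100 g: 58.53 g C, 4.094 g H, 11.38 g N, 25.996 g O.
n(C) = 58.53/12.01 = 4.873, n(H) = 4.094/1.008 = 4.062, n(N) = 11.38/14.01 = 0.8123, n(O) = 25.996/16.00 = 1.625
Ratios (÷ 0.8123): C 6.000, H 5.000, N 1.000, O 2.000
≈ 6:5:1:2 → C6H5NO2
Empirical-formula mass = 123.11 g/mol
n = 246.3 / 123.11 = 2.00 ≈ 2
Molecular formula = (C6H5NO2)×2 = C12H10N2O4

C12H10N2O4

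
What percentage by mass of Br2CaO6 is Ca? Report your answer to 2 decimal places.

Molar mass = 2(79.90) + 1(40.08) + 6(16.00) = 295.880 g/mol
Mass of Ca per mole = 1 × 40.08 = 40.080 g
% Ca = 40.080 / 295.880 × 100 = 13.55%

13.55%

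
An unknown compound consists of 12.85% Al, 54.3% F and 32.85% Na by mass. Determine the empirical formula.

AlF6Na3

Assume 100 g: 12.85 g Al, 54.3 g F, 32.85 g Na.
Moles — Al: 12.85 / 26.98 = 0.4763 mol; F: 54.3 / 19.00 = 2.858 mol; Na: 32.85 / 22.99 = 1.429 mol
Divide by the smallest (0.4763 mol Al): Al 1.000, F 6.000, Na 3.000
Ratio ≈ 1:6:3, so the empirical formula is AlF6Na3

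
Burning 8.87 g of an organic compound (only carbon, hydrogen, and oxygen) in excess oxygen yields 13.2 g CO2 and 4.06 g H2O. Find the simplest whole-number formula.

mol C = 13.2 / 44.01 = 0.2999; mass C = 0.2999 × 12.01 = 3.602 g
mol H = 2 × (4.06 / 18.02) = 0.4506; mass H = 0.4506 × 1.008 = 0.4542 g
mass O = 8.87 − (4.056) = 4.814 g → mol O = 0.3009
Divide by the smallest (0.2999 mol C): C 1.000, H 1.502, O 1.003
Multiply by 2: C 2.00, H 3.00, O 2.01 → C2H3O2

C2H3O2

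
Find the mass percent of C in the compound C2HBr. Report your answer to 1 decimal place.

22.9%

Molar mass = 2(12.01) + 1(1.008) + 1(79.90) = 104.928 g/mol
Mass of C per mole = 2 × 12.01 = 24.020 g
% C = 24.020 / 104.928 × 100 = 22.9%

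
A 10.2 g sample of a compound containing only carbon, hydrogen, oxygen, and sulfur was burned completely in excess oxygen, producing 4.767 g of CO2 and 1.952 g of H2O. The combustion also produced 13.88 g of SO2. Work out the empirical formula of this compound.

mol C = 4.767 / 44.01 = 0.1083; mass C = 0.1083 × 12.01 = 1.301 g
mol H = 2 × (1.952 / 18.02) = 0.2166; mass H = 0.2166 × 1.008 = 0.2184 g
mol S = 13.88 / 64.07 = 0.2166; mass S = 6.948 g
mass O = 10.2 − (8.467) = 1.733 g → mol O = 0.1083
Divide by the smallest (0.1083 mol C): C 1.000, H 2.000, O 1.000, S 2.000
≈ 1:2:1:2 → CH2OS2

CH2OS2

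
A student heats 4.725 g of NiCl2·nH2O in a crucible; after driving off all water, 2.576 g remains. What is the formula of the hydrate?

Mass of water lost = 4.725 − 2.576 = 2.149 g → 2.149 / 18.02 = 0.1193 mol H2O
Molar mass of NiCl2 = 129.59 g/mol → mol NiCl2 = 2.576 / 129.59 = 0.01988
n = 0.1193 / 0.01988 = 6.00 ≈ 6 → NiCl2·6H2O

NiCl2·6H2O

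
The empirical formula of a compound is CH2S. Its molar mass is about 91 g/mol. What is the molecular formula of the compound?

C2H4S2

Empirical-formula mass = 46.10 g/mol
n = 91 / 46.10 = 1.97 ≈ 2
Molecular formula = (CH2S)2 = C2H4S2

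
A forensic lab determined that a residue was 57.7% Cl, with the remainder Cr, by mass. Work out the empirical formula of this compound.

Assume 100 g: 57.7 g Cl, 42.3 g Cr.
Moles — Cl: 57.7 / 35.45 = 1.628 mol; Cr: 42.3 / 52.00 = 0.8135 mol
Smallest is Cr at 0.8135 mol; normalising gives Cl 2.001, Cr 1.000
Ratio ≈ 2:1, so the empirical formula is Cl2Cr

Cl2Cr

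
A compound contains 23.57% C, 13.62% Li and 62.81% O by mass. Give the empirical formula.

Assume 100 g: 23.57 g C, 13.62 g Li, 62.81 g O.
n(C) = 23.57/12.01 = 1.963, n(Li) = 13.62/6.94 = 1.963, n(O) = 62.81/16.00 = 3.926
Divide by the smallest (1.963 mol C): C 1.000, Li 1.000, O 2.000
Ratio ≈ 1:1:2, so the empirical formula is CLiO2

CLiO2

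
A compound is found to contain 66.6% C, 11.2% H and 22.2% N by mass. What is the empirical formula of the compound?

C7H14N2

Assume 100 g: 66.6 g C, 11.2 g H, 22.2 g N.
Moles — C: 66.6 / 12.01 = 5.545 mol; H: 11.2 / 1.008 = 11.11 mol; N: 22.2 / 14.01 = 1.585 mol
Ratios (÷ 1.585): C 3.500, H 7.012, N 1.000
Scaling by 2: C 7.00, H 14.02, N 2.00 → C7H14N2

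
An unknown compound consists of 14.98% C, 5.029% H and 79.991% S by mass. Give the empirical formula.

Assume 100 g: 14.98 g C, 5.029 g H, 79.991 g S.
n(C) = 14.98/12.01 = 1.247, n(H) = 5.029/1.008 = 4.989, n(S) = 79.991/32.07 = 2.494
Ratios (÷ 1.247): C 1.000, H 4.000, S 2.000
Ratio ≈ 1:4:2, so the empirical formula is CH4S2

CH4S2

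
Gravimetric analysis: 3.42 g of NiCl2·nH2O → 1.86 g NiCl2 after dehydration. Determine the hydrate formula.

NiCl2·6H2O

Mass of water lost = 3.42 − 1.86 = 1.56 g → 1.56 / 18.02 = 0.08657 mol H2O
Molar mass of NiCl2 = 129.59 g/mol → mol NiCl2 = 1.86 / 129.59 = 0.01435
n = 0.08657 / 0.01435 = 6.03 ≈ 6 → NiCl2·6H2O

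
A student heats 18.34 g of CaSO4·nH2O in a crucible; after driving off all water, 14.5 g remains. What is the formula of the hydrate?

CaSO4·2H2O

Mass of water lost = 18.34 − 14.5 = 3.84 g → 3.84 / 18.02 = 0.2131 mol H2O
Molar mass of CaSO4 = 136.15 g/mol → mol CaSO4 = 14.5 / 136.15 = 0.1065
n = 0.2131 / 0.1065 = 2.00 ≈ 2 → CaSO4·2H2O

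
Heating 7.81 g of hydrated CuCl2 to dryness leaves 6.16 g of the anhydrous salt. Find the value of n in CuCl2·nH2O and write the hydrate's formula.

Mass of water lost = 7.81 − 6.16 = 1.65 g → 1.65 / 18.02 = 0.09156 mol H2O
Molar mass of CuCl2 = 134.45 g/mol → mol CuCl2 = 6.16 / 134.45 = 0.04582
n = 0.09156 / 0.04582 = 2.00 ≈ 2 → CuCl2·2H2O

CuCl2·2H2O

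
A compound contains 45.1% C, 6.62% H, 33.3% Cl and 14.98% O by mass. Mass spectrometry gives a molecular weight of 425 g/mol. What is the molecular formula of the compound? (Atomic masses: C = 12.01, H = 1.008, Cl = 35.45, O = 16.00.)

Assume 100 g: 45.1 g C, 6.62 g H, 33.3 g Cl, 14.98 g O.
C: 45.1 g ÷ 12.01 g/mol = 3.755 mol
H: 6.62 g ÷ 1.008 g/mol = 6.567 mol
Cl: 33.3 g ÷ 35.45 g/mol = 0.9394 mol
O: 14.98 g ÷ 16.00 g/mol = 0.9363 mol
Divide by the smallest (0.9363 mol O): C 4.011, H 7.015, Cl 1.003, O 1.000
≈ 4:7:1:1 → C4H7ClO
Empirical-formula mass = 106.55 g/mol
n = 425 / 106.55 = 3.99 ≈ 4
Molecular formula = (C4H7ClO)×4 = C16H28Cl4O4

C16H28Cl4O4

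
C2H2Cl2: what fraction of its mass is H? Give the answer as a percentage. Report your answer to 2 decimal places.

Molar mass = 2(12.01) + 2(1.008) + 2(35.45) = 96.936 g/mol
Mass of H per mole = 2 × 1.008 = 2.016 g
% H = 2.016 / 96.936 × 100 = 2.08%

2.08%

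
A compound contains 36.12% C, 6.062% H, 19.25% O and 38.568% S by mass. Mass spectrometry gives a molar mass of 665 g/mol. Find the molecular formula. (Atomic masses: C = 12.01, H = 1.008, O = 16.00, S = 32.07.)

C20H40O8S8

Assume 100 g: 36.12 g C, 6.062 g H, 19.25 g O, 38.568 g S.
Moles — C: 36.12 / 12.01 = 3.007 mol; H: 6.062 / 1.008 = 6.014 mol; O: 19.25 / 16.00 = 1.203 mol; S: 38.568 / 32.07 = 1.203 mol
Ratios (÷ 1.203): C 2.501, H 5.001, O 1.000, S 1.000
Scaling by 2: C 5.00, H 10.00, O 2.00, S 2.00 → C5H10O2S2
Empirical-formula mass = 166.27 g/mol
n = 665 / 166.27 = 4.00 ≈ 4
Molecular formula = (C5H10O2S2)×4 = C20H40O8S8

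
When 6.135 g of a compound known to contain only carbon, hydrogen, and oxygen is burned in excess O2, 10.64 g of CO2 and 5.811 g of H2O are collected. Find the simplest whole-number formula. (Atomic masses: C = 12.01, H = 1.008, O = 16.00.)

mol C = 10.64 / 44.01 = 0.2418; mass C = 0.2418 × 12.01 = 2.904 g
mol H = 2 × (5.811 / 18.02) = 0.6450; mass H = 0.6450 × 1.008 = 0.6501 g
mass O = 6.135 − (3.554) = 2.581 g → mol O = 0.1613
Smallest is O at 0.1613 mol; normalising gives C 1.499, H 3.998, O 1.000
Multiply by 2: C 3.00, H 8.00, O 2.00 → C3H8O2

C3H8O2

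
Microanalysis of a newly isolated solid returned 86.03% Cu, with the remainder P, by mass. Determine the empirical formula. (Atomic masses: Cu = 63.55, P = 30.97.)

Assume 100 g: 86.03 g Cu, 13.97 g P.
Moles — Cu: 86.03 / 63.55 = 1.354 mol; P: 13.97 / 30.97 = 0.4511 mol
Smallest is P at 0.4511 mol; normalising gives Cu 3.001, P 1.000
Ratio ≈ 3:1, so the empirical formula is Cu3P

Cu3P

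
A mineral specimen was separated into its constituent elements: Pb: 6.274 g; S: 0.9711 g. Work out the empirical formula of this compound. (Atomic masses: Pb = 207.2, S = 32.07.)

PbS

n(Pb) = 6.274/207.2 = 0.03028, n(S) = 0.9711/32.07 = 0.03028
Smallest is Pb at 0.03028 mol; normalising gives Pb 1.000, S 1.000
≈ 1:1 → PbS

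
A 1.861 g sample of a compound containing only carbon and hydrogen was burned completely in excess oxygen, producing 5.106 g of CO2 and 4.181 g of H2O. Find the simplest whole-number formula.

mol C = 5.106 / 44.01 = 0.1160; mass C = 0.1160 × 12.01 = 1.393 g
mol H = 2 × (4.181 / 18.02) = 0.4640; mass H = 0.4640 × 1.008 = 0.4678 g
Smallest is C at 0.116 mol; normalising gives C 1.000, H 4.000
→ CH4

CH4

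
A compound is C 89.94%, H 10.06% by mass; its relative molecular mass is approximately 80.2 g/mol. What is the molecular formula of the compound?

C6H8

Assume 100 g: 89.94 g C, 10.06 g H.
Moles — C: 89.94 / 12.01 = 7.489 mol; H: 10.06 / 1.008 = 9.98 mol
Smallest is C at 7.489 mol; normalising gives C 1.000, H 1.333
×3: C 3.00, H 4.00 → C3H4
Empirical-formula mass = 40.06 g/mol
n = 80.2 / 40.06 = 2.00 ≈ 2
Molecular formula = (C3H4)×2 = C6H8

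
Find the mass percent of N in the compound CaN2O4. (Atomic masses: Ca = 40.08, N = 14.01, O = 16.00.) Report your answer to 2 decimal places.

21.21%

Molar mass = 1(40.08) + 2(14.01) + 4(16.00) = 132.100 g/mol
Mass of N per mole = 2 × 14.01 = 28.020 g
% N = 28.020 / 132.100 × 100 = 21.21%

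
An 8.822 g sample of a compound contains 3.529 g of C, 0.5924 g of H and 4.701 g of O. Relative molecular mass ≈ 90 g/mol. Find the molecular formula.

n(C) = 3.529/12.01 = 0.2938, n(H) = 0.5924/1.008 = 0.5877, n(O) = 4.701/16.00 = 0.2938
Smallest is O at 0.2938 mol; normalising gives C 1.000, H 2.000, O 1.000
→ CH2O
Empirical-formula mass = 30.03 g/mol
n = 90 / 30.03 = 3.00 ≈ 3
Molecular formula = (CH2O)×3 = C3H6O3

C3H6O3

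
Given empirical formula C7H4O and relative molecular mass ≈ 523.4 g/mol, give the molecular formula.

Empirical-formula mass = 104.10 g/mol
n = 523.4 / 104.10 = 5.03 ≈ 5
Molecular formula = (C7H4O)5 = C35H20O5

C35H20O5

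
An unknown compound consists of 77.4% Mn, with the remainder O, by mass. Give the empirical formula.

Assume 100 g: 77.4 g Mn, 22.6 g O.
Mn: 77.4 g ÷ 54.94 g/mol = 1.409 mol
O: 22.6 g ÷ 16.00 g/mol = 1.413 mol
Ratios (÷ 1.409): Mn 1.000, O 1.003
≈ 1:1 → MnO

MnO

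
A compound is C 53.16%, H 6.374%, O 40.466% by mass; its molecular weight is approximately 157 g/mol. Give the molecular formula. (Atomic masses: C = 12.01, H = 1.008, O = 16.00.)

C7H10O4

Assume 100 g: 53.16 g C, 6.374 g H, 40.466 g O.
C: 53.16 g ÷ 12.01 g/mol = 4.426 mol
H: 6.374 g ÷ 1.008 g/mol = 6.323 mol
O: 40.466 g ÷ 16.00 g/mol = 2.529 mol
Ratios (÷ 2.529): C 1.750, H 2.500, O 1.000
Scaling by 4: C 7.00, H 10.00, O 4.00 → C7H10O4
Empirical-formula mass = 158.15 g/mol
n = 157 / 158.15 = 0.99 ≈ 1
Molecular formula = empirical formula = C7H10O4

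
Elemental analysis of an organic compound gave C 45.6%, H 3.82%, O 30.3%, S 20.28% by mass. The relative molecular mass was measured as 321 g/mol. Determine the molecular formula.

Assume 100 g: 45.6 g C, 3.82 g H, 30.3 g O, 20.28 g S.
C: 45.6 g ÷ 12.01 g/mol = 3.797 mol
H: 3.82 g ÷ 1.008 g/mol = 3.79 mol
O: 30.3 g ÷ 16.00 g/mol = 1.894 mol
S: 20.28 g ÷ 32.07 g/mol = 0.6324 mol
Smallest is S at 0.6324 mol; normalising gives C 6.004, H 5.993, O 2.995, S 1.000
→ C6H6O3S
Empirical-formula mass = 158.18 g/mol
n = 321 / 158.18 = 2.03 ≈ 2
Molecular formula = (C6H6O3S)×2 = C12H12O6S2

C12H12O6S2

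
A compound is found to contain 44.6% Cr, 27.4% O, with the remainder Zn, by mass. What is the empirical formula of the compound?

Cr2O4Zn

Assume 100 g: 44.6 g Cr, 27.4 g O, 28 g Zn.
n(Cr) = 44.6/52.00 = 0.8577, n(O) = 27.4/16.00 = 1.712, n(Zn) = 28/65.38 = 0.4283
Ratios (÷ 0.4283): Cr 2.003, O 3.999, Zn 1.000
→ Cr2O4Zn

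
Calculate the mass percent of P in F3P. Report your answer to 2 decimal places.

Molar mass = 3(19.00) + 1(30.97) = 87.970 g/mol
Mass of P per mole = 1 × 30.97 = 30.970 g
% P = 30.970 / 87.970 × 100 = 35.21%

35.21%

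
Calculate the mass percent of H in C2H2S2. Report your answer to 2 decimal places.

2.24%

Molar mass = 2(12.01) + 2(1.008) + 2(32.07) = 90.176 g/mol
Mass of H per mole = 2 × 1.008 = 2.016 g
% H = 2.016 / 90.176 × 100 = 2.24%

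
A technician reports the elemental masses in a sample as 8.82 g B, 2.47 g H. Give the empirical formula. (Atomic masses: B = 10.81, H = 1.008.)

B: 8.82 g ÷ 10.81 g/mol = 0.8159 mol
H: 2.47 g ÷ 1.008 g/mol = 2.45 mol
Smallest is B at 0.8159 mol; normalising gives B 1.000, H 3.003
≈ 1:3 → BH3

BH3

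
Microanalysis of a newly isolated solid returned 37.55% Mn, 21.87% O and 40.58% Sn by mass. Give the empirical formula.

Assume 100 g: 37.55 g Mn, 21.87 g O, 40.58 g Sn.
Moles — Mn: 37.55 / 54.94 = 0.6835 mol; O: 21.87 / 16.00 = 1.367 mol; Sn: 40.58 / 118.71 = 0.3418 mol
Divide by the smallest (0.3418 mol Sn): Mn 1.999, O 3.999, Sn 1.000
Ratio ≈ 2:4:1, so the empirical formula is Mn2O4Sn

Mn2O4Sn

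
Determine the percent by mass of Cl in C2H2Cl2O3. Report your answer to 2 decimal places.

48.92%

Molar mass = 2(12.01) + 2(1.008) + 2(35.45) + 3(16.00) = 144.936 g/mol
Mass of Cl per mole = 2 × 35.45 = 70.900 g
% Cl = 70.900 / 144.936 × 100 = 48.92%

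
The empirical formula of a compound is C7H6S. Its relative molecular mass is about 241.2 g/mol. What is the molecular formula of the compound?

Empirical-formula mass = 122.19 g/mol
n = 241.2 / 122.19 = 1.97 ≈ 2
Molecular formula = (C7H6S)2 = C14H12S2

C14H12S2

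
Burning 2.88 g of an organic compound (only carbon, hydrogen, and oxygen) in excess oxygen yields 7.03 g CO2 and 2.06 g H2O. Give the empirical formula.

C7H10O2

mol C = 7.03 / 44.01 = 0.1597; mass C = 0.1597 × 12.01 = 1.918 g
mol H = 2 × (2.06 / 18.02) = 0.2286; mass H = 0.2286 × 1.008 = 0.2305 g
mass O = 2.88 − (2.149) = 0.7311 g → mol O = 0.04569
Ratios (÷ 0.04569): C 3.496, H 5.004, O 1.000
×2: C 6.99, H 10.01, O 2.00 → C7H10O2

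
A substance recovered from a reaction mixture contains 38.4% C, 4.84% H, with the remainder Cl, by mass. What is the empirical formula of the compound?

C2H3Cl

Assume 100 g: 38.4 g C, 4.84 g H, 56.76 g Cl.
C: 38.4 g ÷ 12.01 g/mol = 3.197 mol
H: 4.84 g ÷ 1.008 g/mol = 4.802 mol
Cl: 56.76 g ÷ 35.45 g/mol = 1.601 mol
Divide by the smallest (1.601 mol Cl): C 1.997, H 2.999, Cl 1.000
Ratio ≈ 2:3:1, so the empirical formula is C2H3Cl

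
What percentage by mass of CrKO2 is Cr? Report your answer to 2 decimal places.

Molar mass = 1(52.00) + 1(39.10) + 2(16.00) = 123.100 g/mol
Mass of Cr per mole = 1 × 52.00 = 52.000 g
% Cr = 52.000 / 123.100 × 100 = 42.24%

42.24%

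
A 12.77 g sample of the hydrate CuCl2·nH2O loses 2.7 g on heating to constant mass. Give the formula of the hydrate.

Mass of anhydrous CuCl2 = 12.77 − 2.7 = 10.07 g
mol H2O = 2.7 / 18.02 = 0.1498
Molar mass of CuCl2 = 134.45 g/mol → mol CuCl2 = 10.07 / 134.45 = 0.0749
n = 0.1498 / 0.0749 = 2.00 ≈ 2 → CuCl2·2H2O

CuCl2·2H2O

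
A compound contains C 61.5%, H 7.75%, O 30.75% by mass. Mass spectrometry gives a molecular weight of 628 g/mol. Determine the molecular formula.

Assume 100 g: 61.5 g C, 7.75 g H, 30.75 g O.
n(C) = 61.5/12.01 = 5.121, n(H) = 7.75/1.008 = 7.688, n(O) = 30.75/16.00 = 1.922
Smallest is O at 1.922 mol; normalising gives C 2.664, H 4.001, O 1.000
Scaling by 3: C 7.99, H 12.00, O 3.00 → C8H12O3
Empirical-formula mass = 156.18 g/mol
n = 628 / 156.18 = 4.02 ≈ 4
Molecular formula = (C8H12O3)×4 = C32H48O12

C32H48O12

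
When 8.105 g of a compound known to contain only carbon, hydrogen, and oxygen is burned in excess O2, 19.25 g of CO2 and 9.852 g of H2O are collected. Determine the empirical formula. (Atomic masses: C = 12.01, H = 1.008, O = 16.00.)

mol C = 19.25 / 44.01 = 0.4374; mass C = 0.4374 × 12.01 = 5.253 g
mol H = 2 × (9.852 / 18.02) = 1.093; mass H = 1.093 × 1.008 = 1.102 g
mass O = 8.105 − (6.355) = 1.750 g → mol O = 0.1094
Smallest is O at 0.1094 mol; normalising gives C 4.000, H 9.999, O 1.000
≈ 4:10:1 → C4H10O

C4H10O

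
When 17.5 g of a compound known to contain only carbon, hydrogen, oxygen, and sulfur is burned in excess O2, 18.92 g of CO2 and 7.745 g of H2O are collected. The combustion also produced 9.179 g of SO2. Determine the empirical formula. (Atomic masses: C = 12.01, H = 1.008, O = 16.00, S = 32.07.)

mol C = 18.92 / 44.01 = 0.4299; mass C = 0.4299 × 12.01 = 5.163 g
mol H = 2 × (7.745 / 18.02) = 0.8596; mass H = 0.8596 × 1.008 = 0.8665 g
mol S = 9.179 / 64.07 = 0.1433; mass S = 4.595 g
mass O = 17.5 − (10.62) = 6.876 g → mol O = 0.4297
Divide by the smallest (0.1433 mol S): C 3.001, H 6.000, O 3.000, S 1.000
Ratio ≈ 3:6:3:1, so the empirical formula is C3H6O3S

C3H6O3S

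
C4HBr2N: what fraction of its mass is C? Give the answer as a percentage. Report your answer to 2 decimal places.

Molar mass = 4(12.01) + 1(1.008) + 2(79.90) + 1(14.01) = 222.858 g/mol
Mass of C per mole = 4 × 12.01 = 48.040 g
% C = 48.040 / 222.858 × 100 = 21.56%

21.56%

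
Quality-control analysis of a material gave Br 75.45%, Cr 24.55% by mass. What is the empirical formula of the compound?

Assume 100 g: 75.45 g Br, 24.55 g Cr.
Moles — Br: 75.45 / 79.90 = 0.9443 mol; Cr: 24.55 / 52.00 = 0.4721 mol
Smallest is Cr at 0.4721 mol; normalising gives Br 2.000, Cr 1.000
→ Br2Cr

Br2Cr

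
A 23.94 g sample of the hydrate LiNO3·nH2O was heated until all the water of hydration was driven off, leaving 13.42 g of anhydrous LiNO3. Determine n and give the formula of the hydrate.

LiNO3·3H2O

Mass of water lost = 23.94 − 13.42 = 10.52 g → 10.52 / 18.02 = 0.5838 mol H2O
Molar mass of LiNO3 = 68.95 g/mol → mol LiNO3 = 13.42 / 68.95 = 0.1946
n = 0.5838 / 0.1946 = 3.00 ≈ 3 → LiNO3·3H2O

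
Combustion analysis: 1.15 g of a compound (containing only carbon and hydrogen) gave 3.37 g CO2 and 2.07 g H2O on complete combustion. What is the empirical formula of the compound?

mol C = 3.37 / 44.01 = 0.07657; mass C = 0.07657 × 12.01 = 0.9196 g
mol H = 2 × (2.07 / 18.02) = 0.2297; mass H = 0.2297 × 1.008 = 0.2316 g
Divide by the smallest (0.07657 mol C): C 1.000, H 3.000
≈ 1:3 → CH3

CH3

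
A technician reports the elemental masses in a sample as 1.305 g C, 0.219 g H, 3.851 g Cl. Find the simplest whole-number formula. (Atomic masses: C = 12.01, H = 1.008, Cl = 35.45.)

CH2Cl

n(C) = 1.305/12.01 = 0.1087, n(H) = 0.219/1.008 = 0.2173, n(Cl) = 3.851/35.45 = 0.1086
Ratios (÷ 0.1086): C 1.000, H 2.000, Cl 1.000
≈ 1:2:1 → CH2Cl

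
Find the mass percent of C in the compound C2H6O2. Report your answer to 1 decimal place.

38.7%

Molar mass = 2(12.01) + 6(1.008) + 2(16.00) = 62.068 g/mol
Mass of C per mole = 2 × 12.01 = 24.020 g
% C = 24.020 / 62.068 × 100 = 38.7%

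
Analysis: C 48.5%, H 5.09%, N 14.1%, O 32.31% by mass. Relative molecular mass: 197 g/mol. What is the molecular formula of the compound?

C8H10N2O4

Assume 100 g: 48.5 g C, 5.09 g H, 14.1 g N, 32.31 g O.
C: 48.5 g ÷ 12.01 g/mol = 4.038 mol
H: 5.09 g ÷ 1.008 g/mol = 5.05 mol
N: 14.1 g ÷ 14.01 g/mol = 1.006 mol
O: 32.31 g ÷ 16.00 g/mol = 2.019 mol
Ratios (÷ 1.006): C 4.013, H 5.017, N 1.000, O 2.006
≈ 4:5:1:2 → C4H5NO2
Empirical-formula mass = 99.09 g/mol
n = 197 / 99.09 = 1.99 ≈ 2
Molecular formula = (C4H5NO2)×2 = C8H10N2O4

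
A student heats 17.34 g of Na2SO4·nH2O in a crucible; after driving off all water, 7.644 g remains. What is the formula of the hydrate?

Na2SO4·10H2O

Mass of water lost = 17.34 − 7.644 = 9.696 g → 9.696 / 18.02 = 0.5381 mol H2O
Molar mass of Na2SO4 = 142.05 g/mol → mol Na2SO4 = 7.644 / 142.05 = 0.05381
n = 0.5381 / 0.05381 = 10.00 ≈ 10 → Na2SO4·10H2O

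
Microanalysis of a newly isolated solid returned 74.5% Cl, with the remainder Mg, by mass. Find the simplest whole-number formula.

Assume 100 g: 74.5 g Cl, 25.5 g Mg.
n(Cl) = 74.5/35.45 = 2.102, n(Mg) = 25.5/24.31 = 1.049
Smallest is Mg at 1.049 mol; normalising gives Cl 2.003, Mg 1.000
→ Cl2Mg

Cl2Mg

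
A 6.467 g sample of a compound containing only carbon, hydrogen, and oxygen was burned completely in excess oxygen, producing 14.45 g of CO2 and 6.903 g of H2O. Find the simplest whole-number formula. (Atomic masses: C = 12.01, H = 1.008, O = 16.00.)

mol C = 14.45 / 44.01 = 0.3283; mass C = 0.3283 × 12.01 = 3.943 g
mol H = 2 × (6.903 / 18.02) = 0.7661; mass H = 0.7661 × 1.008 = 0.7723 g
mass O = 6.467 − (4.716) = 1.751 g → mol O = 0.1095
Smallest is O at 0.1095 mol; normalising gives C 2.999, H 6.999, O 1.000
→ C3H7O

C3H7O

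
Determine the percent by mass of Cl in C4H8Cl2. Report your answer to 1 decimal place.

55.8%

Molar mass = 4(12.01) + 8(1.008) + 2(35.45) = 127.004 g/mol
Mass of Cl per mole = 2 × 35.45 = 70.900 g
% Cl = 70.900 / 127.004 × 100 = 55.8%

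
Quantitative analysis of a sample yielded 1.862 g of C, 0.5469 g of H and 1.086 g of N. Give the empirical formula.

C2H7N

Moles — C: 1.862 / 12.01 = 0.155 mol; H: 0.5469 / 1.008 = 0.5426 mol; N: 1.086 / 14.01 = 0.07752 mol
Divide by the smallest (0.07752 mol N): C 2.000, H 6.999, N 1.000
≈ 2:7:1 → C2H7N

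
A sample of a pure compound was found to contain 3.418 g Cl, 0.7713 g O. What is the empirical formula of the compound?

Cl2O

Cl: 3.418 g ÷ 35.45 g/mol = 0.09642 mol
O: 0.7713 g ÷ 16.00 g/mol = 0.04821 mol
Ratios (÷ 0.04821): Cl 2.000, O 1.000
→ Cl2O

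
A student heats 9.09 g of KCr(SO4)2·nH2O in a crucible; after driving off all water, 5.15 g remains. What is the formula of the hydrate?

KCr(SO4)2·12H2O

Mass of water lost = 9.09 − 5.15 = 3.94 g → 3.94 / 18.02 = 0.2186 mol H2O
Molar mass of KCr(SO4)2 = 283.24 g/mol → mol KCr(SO4)2 = 5.15 / 283.24 = 0.01818
n = 0.2186 / 0.01818 = 12.03 ≈ 12 → KCr(SO4)2·12H2O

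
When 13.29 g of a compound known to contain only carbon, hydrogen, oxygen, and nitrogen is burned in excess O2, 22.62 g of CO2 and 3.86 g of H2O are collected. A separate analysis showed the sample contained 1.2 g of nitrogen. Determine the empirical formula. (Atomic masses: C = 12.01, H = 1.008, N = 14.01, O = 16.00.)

C6H5NO4

mol C = 22.62 / 44.01 = 0.5140; mass C = 0.5140 × 12.01 = 6.173 g
mol H = 2 × (3.86 / 18.02) = 0.4284; mass H = 0.4284 × 1.008 = 0.4318 g
mol N = 1.2 / 14.01 = 0.08565
mass O = 13.29 − (7.805) = 5.485 g → mol O = 0.3428
Divide by the smallest (0.08565 mol N): C 6.001, H 5.002, N 1.000, O 4.003
≈ 6:5:1:4 → C6H5NO4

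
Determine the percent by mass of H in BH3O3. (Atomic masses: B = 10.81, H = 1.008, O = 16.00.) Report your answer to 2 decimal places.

Molar mass = 1(10.81) + 3(1.008) + 3(16.00) = 61.834 g/mol
Mass of H per mole = 3 × 1.008 = 3.024 g
% H = 3.024 / 61.834 × 100 = 4.89%

4.89%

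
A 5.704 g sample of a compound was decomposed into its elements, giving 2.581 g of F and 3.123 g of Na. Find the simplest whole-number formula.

FNa

Moles — F: 2.581 / 19.00 = 0.1358 mol; Na: 3.123 / 22.99 = 0.1358 mol
Smallest is Na at 0.1358 mol; normalising gives F 1.000, Na 1.000
≈ 1:1 → FNa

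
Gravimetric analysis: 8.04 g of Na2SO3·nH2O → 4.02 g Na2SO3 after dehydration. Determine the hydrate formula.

Mass of water lost = 8.04 − 4.02 = 4.02 g → 4.02 / 18.02 = 0.2231 mol H2O
Molar mass of Na2SO3 = 126.05 g/mol → mol Na2SO3 = 4.02 / 126.05 = 0.03189
n = 0.2231 / 0.03189 = 7.00 ≈ 7 → Na2SO3·7H2O

Na2SO3·7H2O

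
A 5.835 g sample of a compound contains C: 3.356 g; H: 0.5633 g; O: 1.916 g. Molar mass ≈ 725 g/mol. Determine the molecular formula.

C35H70O15

C: 3.356 g ÷ 12.01 g/mol = 0.2794 mol
H: 0.5633 g ÷ 1.008 g/mol = 0.5588 mol
O: 1.916 g ÷ 16.00 g/mol = 0.1197 mol
Divide by the smallest (0.1197 mol O): C 2.333, H 4.667, O 1.000
Multiply by 3: C 7.00, H 14.00, O 3.00 → C7H14O3
Empirical-formula mass = 146.18 g/mol
n = 725 / 146.18 = 4.96 ≈ 5
Molecular formula = (C7H14O3)×5 = C35H70O15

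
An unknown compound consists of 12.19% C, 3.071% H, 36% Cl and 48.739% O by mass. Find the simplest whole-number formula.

Assume 100 g: 12.19 g C, 3.071 g H, 36 g Cl, 48.739 g O.
n(C) = 12.19/12.01 = 1.015, n(H) = 3.071/1.008 = 3.047, n(Cl) = 36/35.45 = 1.016, n(O) = 48.739/16.00 = 3.046
Smallest is C at 1.015 mol; normalising gives C 1.000, H 3.002, Cl 1.001, O 3.001
→ CH3ClO3

CH3ClO3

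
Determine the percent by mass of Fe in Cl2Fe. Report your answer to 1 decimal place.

44.1%

Molar mass = 2(35.45) + 1(55.85) = 126.750 g/mol
Mass of Fe per mole = 1 × 55.85 = 55.850 g
% Fe = 55.850 / 126.750 × 100 = 44.1%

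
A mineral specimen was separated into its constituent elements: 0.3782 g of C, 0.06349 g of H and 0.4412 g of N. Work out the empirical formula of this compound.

CH2N

C: 0.3782 g ÷ 12.01 g/mol = 0.03149 mol
H: 0.06349 g ÷ 1.008 g/mol = 0.06299 mol
N: 0.4412 g ÷ 14.01 g/mol = 0.03149 mol
Ratios (÷ 0.03149): C 1.000, H 2.000, N 1.000
≈ 1:2:1 → CH2N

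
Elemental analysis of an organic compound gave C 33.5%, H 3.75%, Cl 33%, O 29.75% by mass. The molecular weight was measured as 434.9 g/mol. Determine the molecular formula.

Assume 100 g: 33.5 g C, 3.75 g H, 33 g Cl, 29.75 g O.
Moles — C: 33.5 / 12.01 = 2.789 mol; H: 3.75 / 1.008 = 3.72 mol; Cl: 33 / 35.45 = 0.9309 mol; O: 29.75 / 16.00 = 1.859 mol
Ratios (÷ 0.9309): C 2.996, H 3.996, Cl 1.000, O 1.997
≈ 3:4:1:2 → C3H4ClO2
Empirical-formula mass = 107.51 g/mol
n = 434.9 / 107.51 = 4.05 ≈ 4
Molecular formula = (C3H4ClO2)×4 = C12H16Cl4O8

C12H16Cl4O8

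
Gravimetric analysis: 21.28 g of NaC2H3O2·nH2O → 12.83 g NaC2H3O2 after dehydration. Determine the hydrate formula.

NaC2H3O2·3H2O

Mass of water lost = 21.28 − 12.83 = 8.45 g → 8.45 / 18.02 = 0.4689 mol H2O
Molar mass of NaC2H3O2 = 82.03 g/mol → mol NaC2H3O2 = 12.83 / 82.03 = 0.1564
n = 0.4689 / 0.1564 = 3.00 ≈ 3 → NaC2H3O2·3H2O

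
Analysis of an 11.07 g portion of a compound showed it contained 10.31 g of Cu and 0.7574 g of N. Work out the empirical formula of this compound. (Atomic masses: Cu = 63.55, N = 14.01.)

Moles — Cu: 10.31 / 63.55 = 0.1622 mol; N: 0.7574 / 14.01 = 0.05406 mol
Smallest is N at 0.05406 mol; normalising gives Cu 3.001, N 1.000
≈ 3:1 → Cu3N

Cu3N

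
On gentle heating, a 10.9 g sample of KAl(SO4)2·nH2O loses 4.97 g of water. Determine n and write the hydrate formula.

Mass of anhydrous KAl(SO4)2 = 10.9 − 4.97 = 5.93 g
mol H2O = 4.97 / 18.02 = 0.2758
Molar mass of KAl(SO4)2 = 258.22 g/mol → mol KAl(SO4)2 = 5.93 / 258.22 = 0.02296
n = 0.2758 / 0.02296 = 12.01 ≈ 12 → KAl(SO4)2·12H2O

KAl(SO4)2·12H2O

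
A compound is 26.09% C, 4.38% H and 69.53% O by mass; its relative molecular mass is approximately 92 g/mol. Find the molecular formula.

C2H4O4

Assume 100 g: 26.09 g C, 4.38 g H, 69.53 g O.
C: 26.09 g ÷ 12.01 g/mol = 2.172 mol
H: 4.38 g ÷ 1.008 g/mol = 4.345 mol
O: 69.53 g ÷ 16.00 g/mol = 4.346 mol
Ratios (÷ 2.172): C 1.000, H 2.000, O 2.000
→ CH2O2
Empirical-formula mass = 46.03 g/mol
n = 92 / 46.03 = 2.00 ≈ 2
Molecular formula = (CH2O2)×2 = C2H4O4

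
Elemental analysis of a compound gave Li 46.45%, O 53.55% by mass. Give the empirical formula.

Li2O

Assume 100 g: 46.45 g Li, 53.55 g O.
Li: 46.45 g ÷ 6.94 g/mol = 6.693 mol
O: 53.55 g ÷ 16.00 g/mol = 3.347 mol
Divide by the smallest (3.347 mol O): Li 2.000, O 1.000
Ratio ≈ 2:1, so the empirical formula is Li2O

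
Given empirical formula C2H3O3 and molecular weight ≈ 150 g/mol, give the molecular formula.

Empirical-formula mass = 75.04 g/mol
n = 150 / 75.04 = 2.00 ≈ 2
Molecular formula = (C2H3O3)2 = C4H6O6

C4H6O6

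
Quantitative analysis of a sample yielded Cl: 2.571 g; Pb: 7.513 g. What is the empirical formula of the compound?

n(Cl) = 2.571/35.45 = 0.07252, n(Pb) = 7.513/207.2 = 0.03626
Smallest is Pb at 0.03626 mol; normalising gives Cl 2.000, Pb 1.000
Ratio ≈ 2:1, so the empirical formula is Cl2Pb

Cl2Pb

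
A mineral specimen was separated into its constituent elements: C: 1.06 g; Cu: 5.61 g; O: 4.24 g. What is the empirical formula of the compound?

CCuO3

Moles — C: 1.06 / 12.01 = 0.08826 mol; Cu: 5.61 / 63.55 = 0.08828 mol; O: 4.24 / 16.00 = 0.265 mol
Divide by the smallest (0.08826 mol C): C 1.000, Cu 1.000, O 3.002
→ CCuO3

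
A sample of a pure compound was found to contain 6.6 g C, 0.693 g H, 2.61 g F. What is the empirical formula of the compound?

C4H5F

n(C) = 6.6/12.01 = 0.5495, n(H) = 0.693/1.008 = 0.6875, n(F) = 2.61/19.00 = 0.1374
Divide by the smallest (0.1374 mol F): C 4.000, H 5.005, F 1.000
Ratio ≈ 4:5:1, so the empirical formula is C4H5F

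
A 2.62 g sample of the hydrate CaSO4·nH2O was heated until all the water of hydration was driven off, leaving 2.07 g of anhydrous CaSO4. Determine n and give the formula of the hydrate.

Mass of water lost = 2.62 − 2.07 = 0.55 g → 0.55 / 18.02 = 0.03052 mol H2O
Molar mass of CaSO4 = 136.15 g/mol → mol CaSO4 = 2.07 / 136.15 = 0.0152
n = 0.03052 / 0.0152 = 2.01 ≈ 2 → CaSO4·2H2O

CaSO4·2H2O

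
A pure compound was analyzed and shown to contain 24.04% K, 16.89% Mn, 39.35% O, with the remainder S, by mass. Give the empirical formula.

Assume 100 g: 24.04 g K, 16.89 g Mn, 39.35 g O, 19.72 g S.
K: 24.04 g ÷ 39.10 g/mol = 0.6148 mol
Mn: 16.89 g ÷ 54.94 g/mol = 0.3074 mol
O: 39.35 g ÷ 16.00 g/mol = 2.459 mol
S: 19.72 g ÷ 32.07 g/mol = 0.6149 mol
Smallest is Mn at 0.3074 mol; normalising gives K 2.000, Mn 1.000, O 8.000, S 2.000
→ K2MnO8S2

K2MnO8S2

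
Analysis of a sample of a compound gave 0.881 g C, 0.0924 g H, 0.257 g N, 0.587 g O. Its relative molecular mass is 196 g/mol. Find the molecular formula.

n(C) = 0.881/12.01 = 0.07336, n(H) = 0.0924/1.008 = 0.09167, n(N) = 0.257/14.01 = 0.01834, n(O) = 0.587/16.00 = 0.03669
Ratios (÷ 0.01834): C 3.999, H 4.997, N 1.000, O 2.000
Ratio ≈ 4:5:1:2, so the empirical formula is C4H5NO2
Empirical-formula mass = 99.09 g/mol
n = 196 / 99.09 = 1.98 ≈ 2
Molecular formula = (C4H5NO2)×2 = C8H10N2O4

C8H10N2O4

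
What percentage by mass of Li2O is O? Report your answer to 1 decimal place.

Molar mass = 2(6.94) + 1(16.00) = 29.880 g/mol
Mass of O per mole = 1 × 16.00 = 16.000 g
% O = 16.000 / 29.880 × 100 = 53.5%

53.5%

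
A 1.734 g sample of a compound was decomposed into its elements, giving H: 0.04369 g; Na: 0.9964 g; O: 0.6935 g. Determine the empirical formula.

HNaO

Moles — H: 0.04369 / 1.008 = 0.04334 mol; Na: 0.9964 / 22.99 = 0.04334 mol; O: 0.6935 / 16.00 = 0.04334 mol
Smallest is Na at 0.04334 mol; normalising gives H 1.000, Na 1.000, O 1.000
≈ 1:1:1 → HNaO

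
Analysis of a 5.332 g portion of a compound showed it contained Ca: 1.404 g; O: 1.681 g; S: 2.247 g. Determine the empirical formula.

CaO3S2

Moles — Ca: 1.404 / 40.08 = 0.03503 mol; O: 1.681 / 16.00 = 0.1051 mol; S: 2.247 / 32.07 = 0.07007 mol
Divide by the smallest (0.03503 mol Ca): Ca 1.000, O 2.999, S 2.000
→ CaO3S2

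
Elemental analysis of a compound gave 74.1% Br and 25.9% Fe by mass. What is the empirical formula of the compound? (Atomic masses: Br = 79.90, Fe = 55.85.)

Br2Fe

Assume 100 g: 74.1 g Br, 25.9 g Fe.
Br: 74.1 g ÷ 79.90 g/mol = 0.9274 mol
Fe: 25.9 g ÷ 55.85 g/mol = 0.4637 mol
Smallest is Fe at 0.4637 mol; normalising gives Br 2.000, Fe 1.000
≈ 2:1 → Br2Fe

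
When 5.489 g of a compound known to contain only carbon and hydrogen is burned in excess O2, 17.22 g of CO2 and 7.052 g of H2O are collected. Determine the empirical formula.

mol C = 17.22 / 44.01 = 0.3913; mass C = 0.3913 × 12.01 = 4.699 g
mol H = 2 × (7.052 / 18.02) = 0.7827; mass H = 0.7827 × 1.008 = 0.7889 g
Smallest is C at 0.3913 mol; normalising gives C 1.000, H 2.000
Ratio ≈ 1:2, so the empirical formula is CH2

CH2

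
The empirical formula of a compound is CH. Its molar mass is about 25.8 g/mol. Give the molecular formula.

C2H2

Empirical-formula mass = 13.02 g/mol
n = 25.8 / 13.02 = 1.98 ≈ 2
Molecular formula = (CH)2 = C2H2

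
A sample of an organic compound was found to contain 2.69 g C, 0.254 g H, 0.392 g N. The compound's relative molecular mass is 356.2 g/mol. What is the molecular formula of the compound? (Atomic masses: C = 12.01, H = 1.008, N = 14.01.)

C24H27N3

Moles — C: 2.69 / 12.01 = 0.224 mol; H: 0.254 / 1.008 = 0.252 mol; N: 0.392 / 14.01 = 0.02798 mol
Divide by the smallest (0.02798 mol N): C 8.005, H 9.006, N 1.000
Ratio ≈ 8:9:1, so the empirical formula is C8H9N
Empirical-formula mass = 119.16 g/mol
n = 356.2 / 119.16 = 2.99 ≈ 3
Molecular formula = (C8H9N)×3 = C24H27N3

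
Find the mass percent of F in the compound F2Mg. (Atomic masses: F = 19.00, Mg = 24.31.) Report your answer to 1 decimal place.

61.0%

Molar mass = 2(19.00) + 1(24.31) = 62.310 g/mol
Mass of F per mole = 2 × 19.00 = 38.000 g
% F = 38.000 / 62.310 × 100 = 61.0%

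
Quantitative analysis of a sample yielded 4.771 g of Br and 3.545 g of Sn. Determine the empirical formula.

Moles — Br: 4.771 / 79.90 = 0.05971 mol; Sn: 3.545 / 118.71 = 0.02986 mol
Ratios (÷ 0.02986): Br 2.000, Sn 1.000
Ratio ≈ 2:1, so the empirical formula is Br2Sn

Br2Sn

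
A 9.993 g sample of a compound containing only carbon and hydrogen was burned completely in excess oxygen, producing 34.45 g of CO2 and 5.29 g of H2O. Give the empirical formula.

mol C = 34.45 / 44.01 = 0.7828; mass C = 0.7828 × 12.01 = 9.401 g
mol H = 2 × (5.29 / 18.02) = 0.5871; mass H = 0.5871 × 1.008 = 0.5918 g
Ratios (÷ 0.5871): C 1.333, H 1.000
Scaling by 3: C 4.00, H 3.00 → C4H3

C4H3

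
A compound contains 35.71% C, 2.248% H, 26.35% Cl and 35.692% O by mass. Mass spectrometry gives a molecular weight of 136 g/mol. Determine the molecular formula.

C4H3ClO3

Assume 100 g: 35.71 g C, 2.248 g H, 26.35 g Cl, 35.692 g O.
Moles — C: 35.71 / 12.01 = 2.973 mol; H: 2.248 / 1.008 = 2.23 mol; Cl: 26.35 / 35.45 = 0.7433 mol; O: 35.692 / 16.00 = 2.231 mol
Ratios (÷ 0.7433): C 4.000, H 3.000, Cl 1.000, O 3.001
Ratio ≈ 4:3:1:3, so the empirical formula is C4H3ClO3
Empirical-formula mass = 134.51 g/mol
n = 136 / 134.51 = 1.01 ≈ 1
Molecular formula = empirical formula = C4H3ClO3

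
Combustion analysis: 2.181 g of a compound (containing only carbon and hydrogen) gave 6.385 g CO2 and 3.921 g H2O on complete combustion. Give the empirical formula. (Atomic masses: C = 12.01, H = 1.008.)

CH3

mol C = 6.385 / 44.01 = 0.1451; mass C = 0.1451 × 12.01 = 1.742 g
mol H = 2 × (3.921 / 18.02) = 0.4352; mass H = 0.4352 × 1.008 = 0.4387 g
Smallest is C at 0.1451 mol; normalising gives C 1.000, H 3.000
≈ 1:3 → CH3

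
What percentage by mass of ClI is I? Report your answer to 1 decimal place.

Molar mass = 1(35.45) + 1(126.90) = 162.350 g/mol
Mass of I per mole = 1 × 126.90 = 126.900 g
% I = 126.900 / 162.350 × 100 = 78.2%

78.2%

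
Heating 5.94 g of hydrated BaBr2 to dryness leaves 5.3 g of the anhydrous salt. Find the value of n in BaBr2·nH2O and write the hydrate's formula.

Mass of water lost = 5.94 − 5.3 = 0.64 g → 0.64 / 18.02 = 0.03552 mol H2O
Molar mass of BaBr2 = 297.13 g/mol → mol BaBr2 = 5.3 / 297.13 = 0.01784
n = 0.03552 / 0.01784 = 1.99 ≈ 2 → BaBr2·2H2O

BaBr2·2H2O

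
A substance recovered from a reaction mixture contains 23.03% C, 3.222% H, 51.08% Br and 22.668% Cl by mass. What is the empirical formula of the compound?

Assume 100 g: 23.03 g C, 3.222 g H, 51.08 g Br, 22.668 g Cl.
n(C) = 23.03/12.01 = 1.918, n(H) = 3.222/1.008 = 3.196, n(Br) = 51.08/79.90 = 0.6393, n(Cl) = 22.668/35.45 = 0.6394
Divide by the smallest (0.6393 mol Br): C 2.999, H 5.000, Br 1.000, Cl 1.000
→ C3H5BrCl

C3H5BrCl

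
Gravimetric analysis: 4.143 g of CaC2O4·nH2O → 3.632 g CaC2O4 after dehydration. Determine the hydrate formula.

CaC2O4·H2O

Mass of water lost = 4.143 − 3.632 = 0.511 g → 0.511 / 18.02 = 0.02836 mol H2O
Molar mass of CaC2O4 = 128.10 g/mol → mol CaC2O4 = 3.632 / 128.10 = 0.02835
n = 0.02836 / 0.02835 = 1.00 ≈ 1 → CaC2O4·H2O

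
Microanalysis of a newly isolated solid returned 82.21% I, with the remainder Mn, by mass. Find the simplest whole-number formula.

Assume 100 g: 82.21 g I, 17.79 g Mn.
n(I) = 82.21/126.90 = 0.6478, n(Mn) = 17.79/54.94 = 0.3238
Smallest is Mn at 0.3238 mol; normalising gives I 2.001, Mn 1.000
Ratio ≈ 2:1, so the empirical formula is I2Mn

I2Mn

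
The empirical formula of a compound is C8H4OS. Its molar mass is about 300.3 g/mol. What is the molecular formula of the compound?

Empirical-formula mass = 148.18 g/mol
n = 300.3 / 148.18 = 2.03 ≈ 2
Molecular formula = (C8H4OS)2 = C16H8O2S2

C16H8O2S2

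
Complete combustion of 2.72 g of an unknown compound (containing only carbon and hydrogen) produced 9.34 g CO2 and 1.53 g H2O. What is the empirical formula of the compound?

C5H4

mol C = 9.34 / 44.01 = 0.2122; mass C = 0.2122 × 12.01 = 2.549 g
mol H = 2 × (1.53 / 18.02) = 0.1698; mass H = 0.1698 × 1.008 = 0.1712 g
Divide by the smallest (0.1698 mol H): C 1.250, H 1.000
×4: C 5.00, H 4.00 → C5H4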